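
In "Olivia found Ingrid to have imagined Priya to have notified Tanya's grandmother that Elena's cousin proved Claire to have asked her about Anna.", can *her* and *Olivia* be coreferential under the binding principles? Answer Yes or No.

*Olivia* is an R-expression; Principle C requires it to be free (not bound by any c-commanding expression).
— her: object of the clause headed by 'asked'; the pronoun does not c-command the R-expression — coreference allowed.

Yes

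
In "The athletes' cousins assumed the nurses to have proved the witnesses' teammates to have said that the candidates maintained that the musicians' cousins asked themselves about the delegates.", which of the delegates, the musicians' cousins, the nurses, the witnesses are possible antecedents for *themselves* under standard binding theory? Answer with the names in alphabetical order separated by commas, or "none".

*themselves* is a reflexive; Principle A requires it to be bound within its binding domain — the clause headed by 'asked'.
— the delegates: second object of the clause headed by 'asked'; does not c-command the reflexive — cannot bind it (Principle A).
— the musicians' cousins: subject of the clause headed by 'asked'; c-commands the reflexive within its binding domain — allowed (Principle A).
— the nurses: subject of the clause headed by 'proved'; c-commands the reflexive but lies outside its binding domain — cannot bind it (Principle A).
— the witnesses: possessor inside the subject DP of the clause headed by 'said'; does not c-command the reflexive — cannot bind it (Principle A).

the musicians' cousins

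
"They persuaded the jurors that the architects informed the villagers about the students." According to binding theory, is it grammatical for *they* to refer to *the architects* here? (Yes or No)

No

*the architects* is an R-expression; Principle C requires it to be free (not bound by any c-commanding expression).
— they: subject of the matrix clause; the pronoun c-commands the R-expression — coreference blocked (Principle C).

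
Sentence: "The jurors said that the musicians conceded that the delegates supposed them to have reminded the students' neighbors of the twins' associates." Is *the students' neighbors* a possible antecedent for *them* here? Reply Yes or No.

*them* is a pronoun; Principle B requires it to be free in its binding domain — the clause headed by 'supposed'.
— the students' neighbors: object of the clause headed by 'reminded'; is c-commanded by the pronoun; coreference would bind this R-expression — blocked (Principle C).

No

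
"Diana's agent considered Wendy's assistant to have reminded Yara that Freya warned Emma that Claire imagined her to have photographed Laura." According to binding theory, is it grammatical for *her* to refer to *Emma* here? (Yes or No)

*Emma* is an R-expression; Principle C requires it to be free (not bound by any c-commanding expression).
— her: subject of the clause headed by 'photographed'; the pronoun does not c-command the R-expression — coreference allowed.

Yes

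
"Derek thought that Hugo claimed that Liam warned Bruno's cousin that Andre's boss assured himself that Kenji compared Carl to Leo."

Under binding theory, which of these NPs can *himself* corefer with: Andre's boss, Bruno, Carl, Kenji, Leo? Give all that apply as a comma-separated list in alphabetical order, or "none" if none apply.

Andre's boss

*himself* is a reflexive; Principle A requires it to be bound within its binding domain — the clause headed by 'assured'.
— Andre's boss: subject of the clause headed by 'assured'; c-commands the reflexive within its binding domain — allowed (Principle A).
— Bruno: possessor inside the object DP of the clause headed by 'warned'; does not c-command the reflexive — cannot bind it (Principle A).
— Carl: object of the clause headed by 'compared'; does not c-command the reflexive — cannot bind it (Principle A).
— Kenji: subject of the clause headed by 'compared'; does not c-command the reflexive — cannot bind it (Principle A).
— Leo: second object of the clause headed by 'compared'; does not c-command the reflexive — cannot bind it (Principle A).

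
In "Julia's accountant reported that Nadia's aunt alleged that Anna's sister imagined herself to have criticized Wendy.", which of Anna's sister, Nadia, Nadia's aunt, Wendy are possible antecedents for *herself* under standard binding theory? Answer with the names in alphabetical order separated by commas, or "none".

Anna's sister

*herself* is a reflexive; Principle A requires it to be bound within its binding domain — the clause headed by 'imagined'.
— Anna's sister: subject of the clause headed by 'imagined'; c-commands the reflexive within its binding domain — allowed (Principle A).
— Nadia: possessor inside the subject DP of the clause headed by 'alleged'; does not c-command the reflexive — cannot bind it (Principle A).
— Nadia's aunt: subject of the clause headed by 'alleged'; c-commands the reflexive but lies outside its binding domain — cannot bind it (Principle A).
— Wendy: object of the clause headed by 'criticized'; does not c-command the reflexive — cannot bind it (Principle A).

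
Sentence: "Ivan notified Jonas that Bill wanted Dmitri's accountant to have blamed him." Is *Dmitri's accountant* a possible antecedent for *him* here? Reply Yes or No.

*him* is a pronoun; Principle B requires it to be free in its binding domain — the clause headed by 'blamed'.
— Dmitri's accountant: subject of the clause headed by 'blamed'; c-commands the pronoun within its binding domain — blocked (Principle B).

No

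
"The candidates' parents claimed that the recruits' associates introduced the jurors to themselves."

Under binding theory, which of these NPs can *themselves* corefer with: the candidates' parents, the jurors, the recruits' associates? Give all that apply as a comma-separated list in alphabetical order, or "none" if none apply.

the jurors, the recruits' associates

*themselves* is a reflexive; Principle A requires it to be bound within its binding domain — the clause headed by 'introduced'.
— the candidates' parents: subject of the matrix clause; c-commands the reflexive but lies outside its binding domain — cannot bind it (Principle A).
— the jurors: object of the clause headed by 'introduced'; c-commands the reflexive within its binding domain — allowed (Principle A).
— the recruits' associates: subject of the clause headed by 'introduced'; c-commands the reflexive within its binding domain — allowed (Principle A).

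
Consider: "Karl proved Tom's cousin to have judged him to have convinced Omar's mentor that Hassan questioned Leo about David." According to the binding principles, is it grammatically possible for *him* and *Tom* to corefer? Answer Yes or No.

Yes

*him* is a pronoun; Principle B requires it to be free in its binding domain — the clause headed by 'judged'.
— Tom: possessor inside the subject DP of the clause headed by 'judged'; does not c-command the pronoun — Principle B does not apply; allowed.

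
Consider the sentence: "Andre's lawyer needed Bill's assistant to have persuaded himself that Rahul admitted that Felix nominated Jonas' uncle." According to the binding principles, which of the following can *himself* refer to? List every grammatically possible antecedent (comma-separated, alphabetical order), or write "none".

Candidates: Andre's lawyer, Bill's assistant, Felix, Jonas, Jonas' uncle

Bill's assistant

*himself* is a reflexive; Principle A requires it to be bound within its binding domain — the clause headed by 'persuaded'.
— Andre's lawyer: subject of the matrix clause; c-commands the reflexive but lies outside its binding domain — cannot bind it (Principle A).
— Bill's assistant: subject of the clause headed by 'persuaded'; c-commands the reflexive within its binding domain — allowed (Principle A).
— Felix: subject of the clause headed by 'nominated'; does not c-command the reflexive — cannot bind it (Principle A).
— Jonas: possessor inside the object DP of the clause headed by 'nominated'; does not c-command the reflexive — cannot bind it (Principle A).
— Jonas' uncle: object of the clause headed by 'nominated'; does not c-command the reflexive — cannot bind it (Principle A).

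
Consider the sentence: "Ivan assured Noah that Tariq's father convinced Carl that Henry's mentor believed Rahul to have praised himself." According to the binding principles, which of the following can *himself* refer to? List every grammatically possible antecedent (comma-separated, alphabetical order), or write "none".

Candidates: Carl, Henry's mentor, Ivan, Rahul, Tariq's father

Rahul

*himself* is a reflexive; Principle A requires it to be bound within its binding domain — the clause headed by 'praised'.
— Carl: object of the clause headed by 'convinced'; c-commands the reflexive but lies outside its binding domain — cannot bind it (Principle A).
— Henry's mentor: subject of the clause headed by 'believed'; c-commands the reflexive but lies outside its binding domain — cannot bind it (Principle A).
— Ivan: subject of the matrix clause; c-commands the reflexive but lies outside its binding domain — cannot bind it (Principle A).
— Rahul: subject of the clause headed by 'praised'; c-commands the reflexive within its binding domain — allowed (Principle A).
— Tariq's father: subject of the clause headed by 'convinced'; c-commands the reflexive but lies outside its binding domain — cannot bind it (Principle A).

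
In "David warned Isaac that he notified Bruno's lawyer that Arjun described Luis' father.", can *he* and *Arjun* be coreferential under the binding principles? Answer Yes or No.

*Arjun* is an R-expression; Principle C requires it to be free (not bound by any c-commanding expression).
— he: subject of the clause headed by 'notified'; the pronoun c-commands the R-expression — coreference blocked (Principle C).

No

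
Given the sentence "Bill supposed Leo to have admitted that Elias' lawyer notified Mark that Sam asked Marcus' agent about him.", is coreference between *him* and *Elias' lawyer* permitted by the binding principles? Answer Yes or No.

Yes

*him* is a pronoun; Principle B requires it to be free in its binding domain — the clause headed by 'asked'.
— Elias' lawyer: subject of the clause headed by 'notified'; c-commands the pronoun but lies outside its binding domain — allowed.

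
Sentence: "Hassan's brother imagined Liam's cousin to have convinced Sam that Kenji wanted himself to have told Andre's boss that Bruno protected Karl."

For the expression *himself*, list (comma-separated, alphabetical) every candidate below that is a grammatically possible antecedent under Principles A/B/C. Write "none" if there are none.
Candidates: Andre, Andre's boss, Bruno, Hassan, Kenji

Kenji

*himself* is a reflexive; Principle A requires it to be bound within its binding domain — the clause headed by 'wanted'.
— Andre: possessor inside the object DP of the clause headed by 'told'; does not c-command the reflexive — cannot bind it (Principle A).
— Andre's boss: object of the clause headed by 'told'; does not c-command the reflexive — cannot bind it (Principle A).
— Bruno: subject of the clause headed by 'protected'; does not c-command the reflexive — cannot bind it (Principle A).
— Hassan: possessor inside the subject DP of the matrix clause; does not c-command the reflexive — cannot bind it (Principle A).
— Kenji: subject of the clause headed by 'wanted'; c-commands the reflexive within its binding domain — allowed (Principle A).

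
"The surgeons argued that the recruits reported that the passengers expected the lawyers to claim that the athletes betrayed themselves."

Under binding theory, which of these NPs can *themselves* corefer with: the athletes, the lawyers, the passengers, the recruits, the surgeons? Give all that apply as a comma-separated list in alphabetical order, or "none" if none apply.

*themselves* is a reflexive; Principle A requires it to be bound within its binding domain — the clause headed by 'betrayed'.
— the athletes: subject of the clause headed by 'betrayed'; c-commands the reflexive within its binding domain — allowed (Principle A).
— the lawyers: subject of the clause headed by 'claim'; c-commands the reflexive but lies outside its binding domain — cannot bind it (Principle A).
— the passengers: subject of the clause headed by 'expected'; c-commands the reflexive but lies outside its binding domain — cannot bind it (Principle A).
— the recruits: subject of the clause headed by 'reported'; c-commands the reflexive but lies outside its binding domain — cannot bind it (Principle A).
— the surgeons: subject of the matrix clause; c-commands the reflexive but lies outside its binding domain — cannot bind it (Principle A).

the athletes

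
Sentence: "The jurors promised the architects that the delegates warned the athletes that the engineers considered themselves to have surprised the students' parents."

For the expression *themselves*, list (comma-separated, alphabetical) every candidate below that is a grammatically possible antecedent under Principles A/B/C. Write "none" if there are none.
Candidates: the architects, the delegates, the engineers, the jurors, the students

*themselves* is a reflexive; Principle A requires it to be bound within its binding domain — the clause headed by 'considered'.
— the architects: object of the matrix clause; c-commands the reflexive but lies outside its binding domain — cannot bind it (Principle A).
— the delegates: subject of the clause headed by 'warned'; c-commands the reflexive but lies outside its binding domain — cannot bind it (Principle A).
— the engineers: subject of the clause headed by 'considered'; c-commands the reflexive within its binding domain — allowed (Principle A).
— the jurors: subject of the matrix clause; c-commands the reflexive but lies outside its binding domain — cannot bind it (Principle A).
— the students: possessor inside the object DP of the clause headed by 'surprised'; does not c-command the reflexive — cannot bind it (Principle A).

the engineers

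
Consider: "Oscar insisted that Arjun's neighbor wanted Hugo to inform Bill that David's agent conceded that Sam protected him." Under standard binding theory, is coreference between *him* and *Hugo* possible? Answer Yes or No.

*Hugo* is an R-expression; Principle C requires it to be free (not bound by any c-commanding expression).
— him: object of the clause headed by 'protected'; the pronoun does not c-command the R-expression — coreference allowed.

Yes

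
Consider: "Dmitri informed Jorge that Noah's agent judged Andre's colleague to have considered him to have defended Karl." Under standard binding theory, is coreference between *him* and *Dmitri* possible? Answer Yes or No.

*Dmitri* is an R-expression; Principle C requires it to be free (not bound by any c-commanding expression).
— him: subject of the clause headed by 'defended'; the pronoun does not c-command the R-expression — coreference allowed.

Yes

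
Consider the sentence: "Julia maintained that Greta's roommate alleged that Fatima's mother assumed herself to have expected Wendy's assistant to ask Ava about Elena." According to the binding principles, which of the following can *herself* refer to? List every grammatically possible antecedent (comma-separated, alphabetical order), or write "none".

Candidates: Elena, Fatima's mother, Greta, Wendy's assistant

*herself* is a reflexive; Principle A requires it to be bound within its binding domain — the clause headed by 'assumed'.
— Elena: second object of the clause headed by 'ask'; does not c-command the reflexive — cannot bind it (Principle A).
— Fatima's mother: subject of the clause headed by 'assumed'; c-commands the reflexive within its binding domain — allowed (Principle A).
— Greta: possessor inside the subject DP of the clause headed by 'alleged'; does not c-command the reflexive — cannot bind it (Principle A).
— Wendy's assistant: subject of the clause headed by 'ask'; does not c-command the reflexive — cannot bind it (Principle A).

Fatima's mother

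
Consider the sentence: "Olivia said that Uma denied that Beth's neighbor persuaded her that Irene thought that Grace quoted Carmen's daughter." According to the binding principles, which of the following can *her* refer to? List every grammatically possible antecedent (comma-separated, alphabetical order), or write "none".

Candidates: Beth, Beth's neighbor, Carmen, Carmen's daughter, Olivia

*her* is a pronoun; Principle B requires it to be free in its binding domain — the clause headed by 'persuaded'.
— Beth: possessor inside the subject DP of the clause headed by 'persuaded'; does not c-command the pronoun — Principle B does not apply; allowed.
— Beth's neighbor: subject of the clause headed by 'persuaded'; c-commands the pronoun within its binding domain — blocked (Principle B).
— Carmen: possessor inside the object DP of the clause headed by 'quoted'; is c-commanded by the pronoun; coreference would bind this R-expression — blocked (Principle C).
— Carmen's daughter: object of the clause headed by 'quoted'; is c-commanded by the pronoun; coreference would bind this R-expression — blocked (Principle C).
— Olivia: subject of the matrix clause; c-commands the pronoun but lies outside its binding domain — allowed.

Beth, Olivia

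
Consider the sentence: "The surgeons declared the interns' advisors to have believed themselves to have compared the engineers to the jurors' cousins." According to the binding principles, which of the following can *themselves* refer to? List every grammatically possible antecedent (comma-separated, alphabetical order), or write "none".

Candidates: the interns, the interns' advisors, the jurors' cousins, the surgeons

the interns' advisors

*themselves* is a reflexive; Principle A requires it to be bound within its binding domain — the clause headed by 'believed'.
— the interns: possessor inside the subject DP of the clause headed by 'believed'; does not c-command the reflexive — cannot bind it (Principle A).
— the interns' advisors: subject of the clause headed by 'believed'; c-commands the reflexive within its binding domain — allowed (Principle A).
— the jurors' cousins: second object of the clause headed by 'compared'; does not c-command the reflexive — cannot bind it (Principle A).
— the surgeons: subject of the matrix clause; c-commands the reflexive but lies outside its binding domain — cannot bind it (Principle A).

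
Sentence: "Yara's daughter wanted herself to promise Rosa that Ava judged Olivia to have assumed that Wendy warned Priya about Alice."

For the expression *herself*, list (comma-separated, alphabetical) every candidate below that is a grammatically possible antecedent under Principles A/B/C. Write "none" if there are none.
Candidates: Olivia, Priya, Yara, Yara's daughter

*herself* is a reflexive; Principle A requires it to be bound within its binding domain — the matrix clause.
— Olivia: subject of the clause headed by 'assumed'; does not c-command the reflexive — cannot bind it (Principle A).
— Priya: object of the clause headed by 'warned'; does not c-command the reflexive — cannot bind it (Principle A).
— Yara: possessor inside the subject DP of the matrix clause; does not c-command the reflexive — cannot bind it (Principle A).
— Yara's daughter: subject of the matrix clause; c-commands the reflexive within its binding domain — allowed (Principle A).

Yara's daughter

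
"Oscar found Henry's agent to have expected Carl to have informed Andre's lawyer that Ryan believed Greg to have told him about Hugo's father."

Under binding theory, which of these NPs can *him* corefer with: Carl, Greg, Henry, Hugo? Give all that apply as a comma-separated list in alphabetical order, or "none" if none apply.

Carl, Henry

*him* is a pronoun; Principle B requires it to be free in its binding domain — the clause headed by 'told'.
— Carl: subject of the clause headed by 'informed'; c-commands the pronoun but lies outside its binding domain — allowed.
— Greg: subject of the clause headed by 'told'; c-commands the pronoun within its binding domain — blocked (Principle B).
— Henry: possessor inside the subject DP of the clause headed by 'expected'; does not c-command the pronoun — Principle B does not apply; allowed.
— Hugo: possessor inside the second object DP of the clause headed by 'told'; is c-commanded by the pronoun; coreference would bind this R-expression — blocked (Principle C).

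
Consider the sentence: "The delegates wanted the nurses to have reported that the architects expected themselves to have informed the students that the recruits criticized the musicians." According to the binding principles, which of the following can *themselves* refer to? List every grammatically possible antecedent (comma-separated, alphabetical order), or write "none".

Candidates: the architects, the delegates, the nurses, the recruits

*themselves* is a reflexive; Principle A requires it to be bound within its binding domain — the clause headed by 'expected'.
— the architects: subject of the clause headed by 'expected'; c-commands the reflexive within its binding domain — allowed (Principle A).
— the delegates: subject of the matrix clause; c-commands the reflexive but lies outside its binding domain — cannot bind it (Principle A).
— the nurses: subject of the clause headed by 'reported'; c-commands the reflexive but lies outside its binding domain — cannot bind it (Principle A).
— the recruits: subject of the clause headed by 'criticized'; does not c-command the reflexive — cannot bind it (Principle A).

the architects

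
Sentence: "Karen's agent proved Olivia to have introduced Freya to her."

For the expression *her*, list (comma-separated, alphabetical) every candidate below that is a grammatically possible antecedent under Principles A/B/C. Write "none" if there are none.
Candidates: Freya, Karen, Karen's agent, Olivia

Karen, Karen's agent

*her* is a pronoun; Principle B requires it to be free in its binding domain — the clause headed by 'introduced'.
— Freya: object of the clause headed by 'introduced'; c-commands the pronoun within its binding domain — blocked (Principle B).
— Karen: possessor inside the subject DP of the matrix clause; does not c-command the pronoun — Principle B does not apply; allowed.
— Karen's agent: subject of the matrix clause; c-commands the pronoun but lies outside its binding domain — allowed.
— Olivia: subject of the clause headed by 'introduced'; c-commands the pronoun within its binding domain — blocked (Principle B).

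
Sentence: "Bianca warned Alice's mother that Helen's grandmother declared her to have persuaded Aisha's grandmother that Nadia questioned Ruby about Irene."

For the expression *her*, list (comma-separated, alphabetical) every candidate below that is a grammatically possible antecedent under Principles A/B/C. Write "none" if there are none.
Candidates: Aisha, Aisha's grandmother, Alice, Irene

Alice

*her* is a pronoun; Principle B requires it to be free in its binding domain — the clause headed by 'declared'.
— Aisha: possessor inside the object DP of the clause headed by 'persuaded'; is c-commanded by the pronoun; coreference would bind this R-expression — blocked (Principle C).
— Aisha's grandmother: object of the clause headed by 'persuaded'; is c-commanded by the pronoun; coreference would bind this R-expression — blocked (Principle C).
— Alice: possessor inside the object DP of the matrix clause; does not c-command the pronoun — Principle B does not apply; allowed.
— Irene: second object of the clause headed by 'questioned'; is c-commanded by the pronoun; coreference would bind this R-expression — blocked (Principle C).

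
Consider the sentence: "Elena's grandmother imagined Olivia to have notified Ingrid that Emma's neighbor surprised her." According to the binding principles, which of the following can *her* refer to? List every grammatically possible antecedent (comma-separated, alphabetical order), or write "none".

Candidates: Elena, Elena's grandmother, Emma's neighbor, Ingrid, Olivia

*her* is a pronoun; Principle B requires it to be free in its binding domain — the clause headed by 'surprised'.
— Elena: possessor inside the subject DP of the matrix clause; does not c-command the pronoun — Principle B does not apply; allowed.
— Elena's grandmother: subject of the matrix clause; c-commands the pronoun but lies outside its binding domain — allowed.
— Emma's neighbor: subject of the clause headed by 'surprised'; c-commands the pronoun within its binding domain — blocked (Principle B).
— Ingrid: object of the clause headed by 'notified'; c-commands the pronoun but lies outside its binding domain — allowed.
— Olivia: subject of the clause headed by 'notified'; c-commands the pronoun but lies outside its binding domain — allowed.

Elena, Elena's grandmother, Ingrid, Olivia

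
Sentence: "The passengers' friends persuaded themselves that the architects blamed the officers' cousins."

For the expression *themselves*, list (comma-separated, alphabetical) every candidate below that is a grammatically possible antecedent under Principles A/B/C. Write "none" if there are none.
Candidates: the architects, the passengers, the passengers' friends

*themselves* is a reflexive; Principle A requires it to be bound within its binding domain — the matrix clause.
— the architects: subject of the clause headed by 'blamed'; does not c-command the reflexive — cannot bind it (Principle A).
— the passengers: possessor inside the subject DP of the matrix clause; does not c-command the reflexive — cannot bind it (Principle A).
— the passengers' friends: subject of the matrix clause; c-commands the reflexive within its binding domain — allowed (Principle A).

the passengers' friends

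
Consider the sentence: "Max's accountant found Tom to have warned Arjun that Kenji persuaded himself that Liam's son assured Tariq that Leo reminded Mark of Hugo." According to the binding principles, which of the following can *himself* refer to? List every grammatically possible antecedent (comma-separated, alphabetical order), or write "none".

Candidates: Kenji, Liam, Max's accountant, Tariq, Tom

Kenji

*himself* is a reflexive; Principle A requires it to be bound within its binding domain — the clause headed by 'persuaded'.
— Kenji: subject of the clause headed by 'persuaded'; c-commands the reflexive within its binding domain — allowed (Principle A).
— Liam: possessor inside the subject DP of the clause headed by 'assured'; does not c-command the reflexive — cannot bind it (Principle A).
— Max's accountant: subject of the matrix clause; c-commands the reflexive but lies outside its binding domain — cannot bind it (Principle A).
— Tariq: object of the clause headed by 'assured'; does not c-command the reflexive — cannot bind it (Principle A).
— Tom: subject of the clause headed by 'warned'; c-commands the reflexive but lies outside its binding domain — cannot bind it (Principle A).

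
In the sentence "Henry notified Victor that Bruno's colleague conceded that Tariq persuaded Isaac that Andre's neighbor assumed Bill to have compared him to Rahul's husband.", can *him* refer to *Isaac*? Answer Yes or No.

*him* is a pronoun; Principle B requires it to be free in its binding domain — the clause headed by 'compared'.
— Isaac: object of the clause headed by 'persuaded'; c-commands the pronoun but lies outside its binding domain — allowed.

Yes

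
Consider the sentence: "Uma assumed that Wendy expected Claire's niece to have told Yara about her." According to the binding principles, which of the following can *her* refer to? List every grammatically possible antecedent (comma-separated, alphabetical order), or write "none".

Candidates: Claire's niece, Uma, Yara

*her* is a pronoun; Principle B requires it to be free in its binding domain — the clause headed by 'told'.
— Claire's niece: subject of the clause headed by 'told'; c-commands the pronoun within its binding domain — blocked (Principle B).
— Uma: subject of the matrix clause; c-commands the pronoun but lies outside its binding domain — allowed.
— Yara: object of the clause headed by 'told'; c-commands the pronoun within its binding domain — blocked (Principle B).

Uma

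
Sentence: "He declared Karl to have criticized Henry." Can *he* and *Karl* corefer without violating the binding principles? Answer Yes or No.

*Karl* is an R-expression; Principle C requires it to be free (not bound by any c-commanding expression).
— he: subject of the matrix clause; the pronoun c-commands the R-expression — coreference blocked (Principle C).

No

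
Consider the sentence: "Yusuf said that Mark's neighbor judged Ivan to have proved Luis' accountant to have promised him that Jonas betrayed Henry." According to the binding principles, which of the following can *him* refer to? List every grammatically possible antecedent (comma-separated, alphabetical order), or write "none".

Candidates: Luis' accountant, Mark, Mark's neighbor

*him* is a pronoun; Principle B requires it to be free in its binding domain — the clause headed by 'promised'.
— Luis' accountant: subject of the clause headed by 'promised'; c-commands the pronoun within its binding domain — blocked (Principle B).
— Mark: possessor inside the subject DP of the clause headed by 'judged'; does not c-command the pronoun — Principle B does not apply; allowed.
— Mark's neighbor: subject of the clause headed by 'judged'; c-commands the pronoun but lies outside its binding domain — allowed.

Mark, Mark's neighbor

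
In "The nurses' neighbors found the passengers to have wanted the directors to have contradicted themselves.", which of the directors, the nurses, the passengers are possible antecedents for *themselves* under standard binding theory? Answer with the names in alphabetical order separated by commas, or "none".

*themselves* is a reflexive; Principle A requires it to be bound within its binding domain — the clause headed by 'contradicted'.
— the directors: subject of the clause headed by 'contradicted'; c-commands the reflexive within its binding domain — allowed (Principle A).
— the nurses: possessor inside the subject DP of the matrix clause; does not c-command the reflexive — cannot bind it (Principle A).
— the passengers: subject of the clause headed by 'wanted'; c-commands the reflexive but lies outside its binding domain — cannot bind it (Principle A).

the directors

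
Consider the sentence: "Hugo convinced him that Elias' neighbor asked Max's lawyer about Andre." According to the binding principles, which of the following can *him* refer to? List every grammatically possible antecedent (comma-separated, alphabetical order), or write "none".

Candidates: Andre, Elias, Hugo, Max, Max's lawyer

*him* is a pronoun; Principle B requires it to be free in its binding domain — the matrix clause.
— Andre: second object of the clause headed by 'asked'; is c-commanded by the pronoun; coreference would bind this R-expression — blocked (Principle C).
— Elias: possessor inside the subject DP of the clause headed by 'asked'; is c-commanded by the pronoun; coreference would bind this R-expression — blocked (Principle C).
— Hugo: subject of the matrix clause; c-commands the pronoun within its binding domain — blocked (Principle B).
— Max: possessor inside the object DP of the clause headed by 'asked'; is c-commanded by the pronoun; coreference would bind this R-expression — blocked (Principle C).
— Max's lawyer: object of the clause headed by 'asked'; is c-commanded by the pronoun; coreference would bind this R-expression — blocked (Principle C).

none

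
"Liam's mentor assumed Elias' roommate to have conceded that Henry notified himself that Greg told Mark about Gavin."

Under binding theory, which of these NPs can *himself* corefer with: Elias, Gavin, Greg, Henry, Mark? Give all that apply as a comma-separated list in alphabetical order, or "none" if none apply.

Henry

*himself* is a reflexive; Principle A requires it to be bound within its binding domain — the clause headed by 'notified'.
— Elias: possessor inside the subject DP of the clause headed by 'conceded'; does not c-command the reflexive — cannot bind it (Principle A).
— Gavin: second object of the clause headed by 'told'; does not c-command the reflexive — cannot bind it (Principle A).
— Greg: subject of the clause headed by 'told'; does not c-command the reflexive — cannot bind it (Principle A).
— Henry: subject of the clause headed by 'notified'; c-commands the reflexive within its binding domain — allowed (Principle A).
— Mark: object of the clause headed by 'told'; does not c-command the reflexive — cannot bind it (Principle A).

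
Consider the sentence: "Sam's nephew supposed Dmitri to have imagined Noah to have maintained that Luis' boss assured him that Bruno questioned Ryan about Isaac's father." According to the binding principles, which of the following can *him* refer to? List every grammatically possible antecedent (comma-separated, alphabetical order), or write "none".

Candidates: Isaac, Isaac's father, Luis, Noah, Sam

Luis, Noah, Sam

*him* is a pronoun; Principle B requires it to be free in its binding domain — the clause headed by 'assured'.
— Isaac: possessor inside the second object DP of the clause headed by 'questioned'; is c-commanded by the pronoun; coreference would bind this R-expression — blocked (Principle C).
— Isaac's father: second object of the clause headed by 'questioned'; is c-commanded by the pronoun; coreference would bind this R-expression — blocked (Principle C).
— Luis: possessor inside the subject DP of the clause headed by 'assured'; does not c-command the pronoun — Principle B does not apply; allowed.
— Noah: subject of the clause headed by 'maintained'; c-commands the pronoun but lies outside its binding domain — allowed.
— Sam: possessor inside the subject DP of the matrix clause; does not c-command the pronoun — Principle B does not apply; allowed.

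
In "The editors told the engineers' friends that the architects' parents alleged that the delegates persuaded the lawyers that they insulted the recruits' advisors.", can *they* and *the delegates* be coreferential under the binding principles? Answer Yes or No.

Yes

*the delegates* is an R-expression; Principle C requires it to be free (not bound by any c-commanding expression).
— they: subject of the clause headed by 'insulted'; the pronoun does not c-command the R-expression — coreference allowed.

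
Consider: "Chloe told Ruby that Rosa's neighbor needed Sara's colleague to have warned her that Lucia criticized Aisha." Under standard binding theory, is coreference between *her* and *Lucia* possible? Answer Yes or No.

*Lucia* is an R-expression; Principle C requires it to be free (not bound by any c-commanding expression).
— her: object of the clause headed by 'warned'; the pronoun c-commands the R-expression — coreference blocked (Principle C).

No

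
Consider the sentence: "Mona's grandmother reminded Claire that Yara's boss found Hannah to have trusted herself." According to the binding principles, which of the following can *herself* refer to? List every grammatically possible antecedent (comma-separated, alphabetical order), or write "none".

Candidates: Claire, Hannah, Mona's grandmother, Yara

Hannah

*herself* is a reflexive; Principle A requires it to be bound within its binding domain — the clause headed by 'trusted'.
— Claire: object of the matrix clause; c-commands the reflexive but lies outside its binding domain — cannot bind it (Principle A).
— Hannah: subject of the clause headed by 'trusted'; c-commands the reflexive within its binding domain — allowed (Principle A).
— Mona's grandmother: subject of the matrix clause; c-commands the reflexive but lies outside its binding domain — cannot bind it (Principle A).
— Yara: possessor inside the subject DP of the clause headed by 'found'; does not c-command the reflexive — cannot bind it (Principle A).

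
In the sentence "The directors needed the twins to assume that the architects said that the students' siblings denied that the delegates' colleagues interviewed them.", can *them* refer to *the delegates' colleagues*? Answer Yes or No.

*them* is a pronoun; Principle B requires it to be free in its binding domain — the clause headed by 'interviewed'.
— the delegates' colleagues: subject of the clause headed by 'interviewed'; c-commands the pronoun within its binding domain — blocked (Principle B).

No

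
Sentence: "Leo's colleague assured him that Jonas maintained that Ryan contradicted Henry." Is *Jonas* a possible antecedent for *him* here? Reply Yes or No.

*him* is a pronoun; Principle B requires it to be free in its binding domain — the matrix clause.
— Jonas: subject of the clause headed by 'maintained'; is c-commanded by the pronoun; coreference would bind this R-expression — blocked (Principle C).

No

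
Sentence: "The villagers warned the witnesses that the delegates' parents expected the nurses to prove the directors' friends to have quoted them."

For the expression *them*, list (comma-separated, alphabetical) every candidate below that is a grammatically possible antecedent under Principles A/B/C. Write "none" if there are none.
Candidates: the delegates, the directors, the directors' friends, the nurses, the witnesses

*them* is a pronoun; Principle B requires it to be free in its binding domain — the clause headed by 'quoted'.
— the delegates: possessor inside the subject DP of the clause headed by 'expected'; does not c-command the pronoun — Principle B does not apply; allowed.
— the directors: possessor inside the subject DP of the clause headed by 'quoted'; does not c-command the pronoun — Principle B does not apply; allowed.
— the directors' friends: subject of the clause headed by 'quoted'; c-commands the pronoun within its binding domain — blocked (Principle B).
— the nurses: subject of the clause headed by 'prove'; c-commands the pronoun but lies outside its binding domain — allowed.
— the witnesses: object of the matrix clause; c-commands the pronoun but lies outside its binding domain — allowed.

the delegates, the directors, the nurses, the witnesses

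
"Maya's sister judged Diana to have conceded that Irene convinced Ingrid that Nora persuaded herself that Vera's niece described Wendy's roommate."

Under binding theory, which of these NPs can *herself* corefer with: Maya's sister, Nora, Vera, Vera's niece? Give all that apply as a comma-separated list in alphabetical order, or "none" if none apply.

*herself* is a reflexive; Principle A requires it to be bound within its binding domain — the clause headed by 'persuaded'.
— Maya's sister: subject of the matrix clause; c-commands the reflexive but lies outside its binding domain — cannot bind it (Principle A).
— Nora: subject of the clause headed by 'persuaded'; c-commands the reflexive within its binding domain — allowed (Principle A).
— Vera: possessor inside the subject DP of the clause headed by 'described'; does not c-command the reflexive — cannot bind it (Principle A).
— Vera's niece: subject of the clause headed by 'described'; does not c-command the reflexive — cannot bind it (Principle A).

Nora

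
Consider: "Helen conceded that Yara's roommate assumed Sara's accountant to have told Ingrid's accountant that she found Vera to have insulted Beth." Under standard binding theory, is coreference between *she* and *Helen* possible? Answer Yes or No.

Yes

*Helen* is an R-expression; Principle C requires it to be free (not bound by any c-commanding expression).
— she: subject of the clause headed by 'found'; the pronoun does not c-command the R-expression — coreference allowed.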